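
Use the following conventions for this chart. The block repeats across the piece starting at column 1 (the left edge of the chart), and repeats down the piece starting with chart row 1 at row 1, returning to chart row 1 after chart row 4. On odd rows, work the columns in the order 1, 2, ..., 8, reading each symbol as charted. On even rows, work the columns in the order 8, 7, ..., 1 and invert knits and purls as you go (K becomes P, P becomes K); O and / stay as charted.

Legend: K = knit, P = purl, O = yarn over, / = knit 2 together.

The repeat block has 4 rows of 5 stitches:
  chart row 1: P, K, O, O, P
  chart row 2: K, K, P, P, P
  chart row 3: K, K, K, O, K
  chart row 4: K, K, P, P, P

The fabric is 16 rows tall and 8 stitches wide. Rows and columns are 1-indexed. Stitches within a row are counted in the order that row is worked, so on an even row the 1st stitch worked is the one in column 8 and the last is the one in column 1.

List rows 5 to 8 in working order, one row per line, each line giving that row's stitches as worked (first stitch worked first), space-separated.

Row 5: chart row 1, RS - tile across columns 1-8 and work as-is.
Row 6: chart row 2, WS - tiled (columns 1-8): K K P P P K K P; work from column 8 back to 1 with K<->P swapped.
Row 7: chart row 3, RS - tile across columns 1-8 and work as-is.
Row 8: chart row 4, WS - tiled (columns 1-8): K K P P P K K P; work from column 8 back to 1 with K<->P swapped.

Result:
P K O O P P K O
K P P K K K P P
K K K O K K K K
K P P K K K P P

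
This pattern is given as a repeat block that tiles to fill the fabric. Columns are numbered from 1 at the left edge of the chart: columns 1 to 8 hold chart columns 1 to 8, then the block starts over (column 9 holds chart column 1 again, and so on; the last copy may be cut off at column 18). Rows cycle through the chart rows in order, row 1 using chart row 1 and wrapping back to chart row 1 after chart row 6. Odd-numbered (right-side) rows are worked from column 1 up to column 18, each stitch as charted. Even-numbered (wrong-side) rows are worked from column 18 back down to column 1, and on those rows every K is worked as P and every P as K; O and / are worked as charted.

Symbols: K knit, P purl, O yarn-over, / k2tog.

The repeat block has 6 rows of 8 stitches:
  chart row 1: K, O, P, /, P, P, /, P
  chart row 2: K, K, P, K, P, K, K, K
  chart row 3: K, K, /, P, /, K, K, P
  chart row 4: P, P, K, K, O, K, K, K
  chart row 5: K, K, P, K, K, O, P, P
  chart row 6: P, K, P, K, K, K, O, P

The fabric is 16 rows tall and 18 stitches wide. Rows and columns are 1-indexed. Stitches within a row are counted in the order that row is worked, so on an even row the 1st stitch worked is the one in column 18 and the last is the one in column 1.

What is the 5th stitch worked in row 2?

Result:
P

Derivation:
Row 2 uses chart row ((2-1) mod 6)+1 = 2. Row 2 is even, so WS.
Chart row 2 tiled across columns 1-18: K K P K P K K K K K P K P K K K K K
WS row: flip the tiled sequence (start at column 18) and apply K<->P; O and / stay.
Row 2 as worked: P P P P P K P K P P P P P K P K P P
Counting 5 along the worked row gives P.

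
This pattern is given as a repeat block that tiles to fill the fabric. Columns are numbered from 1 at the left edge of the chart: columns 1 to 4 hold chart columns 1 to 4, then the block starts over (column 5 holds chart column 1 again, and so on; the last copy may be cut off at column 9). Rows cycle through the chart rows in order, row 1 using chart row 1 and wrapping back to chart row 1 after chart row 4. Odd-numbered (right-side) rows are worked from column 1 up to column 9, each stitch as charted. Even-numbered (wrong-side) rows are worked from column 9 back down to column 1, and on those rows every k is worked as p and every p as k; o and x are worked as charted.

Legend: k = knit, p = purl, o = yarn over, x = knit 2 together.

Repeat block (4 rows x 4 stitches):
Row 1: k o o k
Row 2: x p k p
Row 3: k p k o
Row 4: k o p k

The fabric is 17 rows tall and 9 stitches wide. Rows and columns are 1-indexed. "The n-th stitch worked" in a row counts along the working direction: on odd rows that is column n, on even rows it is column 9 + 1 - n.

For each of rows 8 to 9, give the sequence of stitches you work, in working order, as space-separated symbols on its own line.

Row 8: chart row 4, WS - tiled (columns 1-9): k o p k k o p k k; work from column 9 back to 1 with k<->p swapped.
Row 9: chart row 1, RS - tile across columns 1-9 and work as-is.

== ROWS AS WORKED ==
p p k o p p k o p
k o o k k o o k k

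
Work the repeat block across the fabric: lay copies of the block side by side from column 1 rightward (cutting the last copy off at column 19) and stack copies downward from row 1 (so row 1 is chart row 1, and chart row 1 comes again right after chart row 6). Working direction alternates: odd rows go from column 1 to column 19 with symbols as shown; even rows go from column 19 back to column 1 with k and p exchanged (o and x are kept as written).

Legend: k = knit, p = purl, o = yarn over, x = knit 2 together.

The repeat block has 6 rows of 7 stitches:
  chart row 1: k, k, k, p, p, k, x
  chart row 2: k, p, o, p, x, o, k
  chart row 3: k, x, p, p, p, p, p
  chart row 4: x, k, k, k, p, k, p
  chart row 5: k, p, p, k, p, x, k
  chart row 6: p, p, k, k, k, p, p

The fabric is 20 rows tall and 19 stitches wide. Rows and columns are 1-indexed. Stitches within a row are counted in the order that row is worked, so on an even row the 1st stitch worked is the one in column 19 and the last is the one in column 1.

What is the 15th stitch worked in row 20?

For row 20: chart row = ((20-1) mod 6) + 1 = 2; this is a WS (even) row.
Chart row 2 tiled across columns 1-19: k p o p x o k k p o p x o k k p o p x
Wrong side: read the tiled row from column 19 down to 1 and exchange k with p (leave o, x).
Row 20 as worked: x k o k p p o x k o k p p o x k o k p
Stitch 15 in working order -> x

Result:
x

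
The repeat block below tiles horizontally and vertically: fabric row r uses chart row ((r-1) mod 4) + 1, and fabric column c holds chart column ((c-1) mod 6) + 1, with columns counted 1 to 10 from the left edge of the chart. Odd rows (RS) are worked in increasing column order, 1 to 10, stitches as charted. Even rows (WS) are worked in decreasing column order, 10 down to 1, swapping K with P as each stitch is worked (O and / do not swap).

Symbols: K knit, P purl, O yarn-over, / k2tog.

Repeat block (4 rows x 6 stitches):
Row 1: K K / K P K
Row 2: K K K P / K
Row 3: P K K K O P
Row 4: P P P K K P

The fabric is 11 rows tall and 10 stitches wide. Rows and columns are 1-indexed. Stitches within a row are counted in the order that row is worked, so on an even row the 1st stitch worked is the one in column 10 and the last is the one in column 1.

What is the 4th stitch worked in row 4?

For row 4: chart row = ((4-1) mod 4) + 1 = 4; this is a WS (even) row.
Chart row 4 tiled across columns 1-10: P P P K K P P P P K
WS row: flip the tiled sequence (start at column 10) and apply K<->P; O and / stay.
Row 4 as worked: P K K K K P P K K K
Counting 4 along the worked row gives K.

Stitch:
K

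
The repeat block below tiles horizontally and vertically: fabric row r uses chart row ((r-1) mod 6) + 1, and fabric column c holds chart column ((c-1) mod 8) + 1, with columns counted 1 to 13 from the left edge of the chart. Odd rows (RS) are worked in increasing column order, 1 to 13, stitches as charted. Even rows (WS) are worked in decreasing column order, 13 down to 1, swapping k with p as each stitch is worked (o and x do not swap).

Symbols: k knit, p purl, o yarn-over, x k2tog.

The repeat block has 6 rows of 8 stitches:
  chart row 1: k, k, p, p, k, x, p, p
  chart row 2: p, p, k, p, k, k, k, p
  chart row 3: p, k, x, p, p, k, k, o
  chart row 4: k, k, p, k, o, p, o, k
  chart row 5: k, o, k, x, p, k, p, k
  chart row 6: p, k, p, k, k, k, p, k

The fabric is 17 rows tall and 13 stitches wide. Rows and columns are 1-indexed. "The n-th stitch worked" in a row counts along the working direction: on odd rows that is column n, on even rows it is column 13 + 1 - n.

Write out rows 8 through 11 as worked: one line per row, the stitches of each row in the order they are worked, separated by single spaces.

Row 8: chart row 2, WS - tiled (columns 1-13): p p k p k k k p p p k p k; work from column 13 back to 1 with k<->p swapped.
Row 9: chart row 3, RS - tile across columns 1-13 and work as-is.
Row 10: chart row 4, WS - tiled (columns 1-13): k k p k o p o k k k p k o; work from column 13 back to 1 with k<->p swapped.
Row 11: chart row 5, RS - tile across columns 1-13 and work as-is.

Result:
p k p k k k p p p k p k k
p k x p p k k o p k x p p
o p k p p p o k o p k p p
k o k x p k p k k o k x p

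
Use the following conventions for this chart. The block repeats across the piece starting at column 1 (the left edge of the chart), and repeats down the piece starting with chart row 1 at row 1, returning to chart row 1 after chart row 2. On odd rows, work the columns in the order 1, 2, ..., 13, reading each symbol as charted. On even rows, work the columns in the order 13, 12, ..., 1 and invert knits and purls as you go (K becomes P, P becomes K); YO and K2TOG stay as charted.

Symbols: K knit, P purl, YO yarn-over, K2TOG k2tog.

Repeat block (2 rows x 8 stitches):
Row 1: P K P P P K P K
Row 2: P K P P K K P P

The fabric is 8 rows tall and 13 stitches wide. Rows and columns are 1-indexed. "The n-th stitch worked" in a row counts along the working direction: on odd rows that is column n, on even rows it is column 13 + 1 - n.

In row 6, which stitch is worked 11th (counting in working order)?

== STITCH ==
K

Derivation:
Row 6 uses chart row ((6-1) mod 2)+1 = 2. Row 6 is even, so WS.
Chart row 2 tiled across columns 1-13: P K P P K K P P P K P P K
WS row: flip the tiled sequence (start at column 13) and apply K<->P; YO and K2TOG stay.
Row 6 as worked: P K K P K K K P P K K P K
Stitch 11 in working order -> K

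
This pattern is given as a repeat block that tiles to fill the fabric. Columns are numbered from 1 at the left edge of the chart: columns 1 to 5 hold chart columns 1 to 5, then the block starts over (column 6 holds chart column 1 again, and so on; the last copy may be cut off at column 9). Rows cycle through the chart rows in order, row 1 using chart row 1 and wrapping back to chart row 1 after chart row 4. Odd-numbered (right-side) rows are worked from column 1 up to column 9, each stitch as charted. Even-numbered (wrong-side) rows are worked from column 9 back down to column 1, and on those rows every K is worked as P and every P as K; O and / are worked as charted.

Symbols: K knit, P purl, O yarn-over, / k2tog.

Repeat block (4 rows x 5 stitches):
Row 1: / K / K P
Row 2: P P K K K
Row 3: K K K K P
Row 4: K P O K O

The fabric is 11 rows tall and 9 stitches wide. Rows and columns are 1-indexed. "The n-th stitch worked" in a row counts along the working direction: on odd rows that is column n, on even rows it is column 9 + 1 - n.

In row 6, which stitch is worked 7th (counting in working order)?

Row 6: (6-1) mod 4 = 1, so use chart row 2. Even row -> WS.
Chart row 2 tiled across columns 1-9: P P K K K P P K K
WS row: flip the tiled sequence (start at column 9) and apply K<->P; O and / stay.
Row 6 as worked: P P K K P P P K K
Stitch 7 in working order -> P

Result:
P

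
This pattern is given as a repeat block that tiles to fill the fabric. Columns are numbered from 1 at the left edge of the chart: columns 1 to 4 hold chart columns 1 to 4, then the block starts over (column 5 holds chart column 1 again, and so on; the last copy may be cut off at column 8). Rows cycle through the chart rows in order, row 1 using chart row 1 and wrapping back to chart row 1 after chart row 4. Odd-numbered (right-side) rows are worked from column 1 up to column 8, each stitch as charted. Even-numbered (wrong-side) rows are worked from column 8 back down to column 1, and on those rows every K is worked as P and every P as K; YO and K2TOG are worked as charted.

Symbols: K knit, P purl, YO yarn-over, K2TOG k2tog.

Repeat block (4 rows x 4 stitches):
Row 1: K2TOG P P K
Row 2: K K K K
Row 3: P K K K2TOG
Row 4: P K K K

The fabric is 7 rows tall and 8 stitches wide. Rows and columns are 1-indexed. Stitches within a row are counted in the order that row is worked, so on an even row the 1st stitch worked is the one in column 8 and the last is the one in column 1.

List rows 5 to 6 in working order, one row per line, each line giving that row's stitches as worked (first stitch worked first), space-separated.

Rows as worked:
K2TOG P P K K2TOG P P K
P P P P P P P P

Derivation:
Row 5: chart row 1, RS - tile across columns 1-8 and work as-is.
Row 6: chart row 2, WS - tiled (columns 1-8): K K K K K K K K; work from column 8 back to 1 with K<->P swapped.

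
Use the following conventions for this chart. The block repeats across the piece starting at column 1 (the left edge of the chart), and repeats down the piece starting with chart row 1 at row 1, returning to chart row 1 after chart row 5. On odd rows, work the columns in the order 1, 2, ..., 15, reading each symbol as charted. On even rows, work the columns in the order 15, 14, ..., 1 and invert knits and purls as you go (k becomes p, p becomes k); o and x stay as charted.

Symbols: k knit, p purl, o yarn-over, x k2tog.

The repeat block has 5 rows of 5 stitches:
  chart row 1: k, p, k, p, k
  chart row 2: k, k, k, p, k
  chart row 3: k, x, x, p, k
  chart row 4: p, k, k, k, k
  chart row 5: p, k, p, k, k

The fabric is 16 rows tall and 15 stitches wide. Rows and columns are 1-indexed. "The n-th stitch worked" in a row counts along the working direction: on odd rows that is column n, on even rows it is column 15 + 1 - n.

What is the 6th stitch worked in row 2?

For row 2: chart row = ((2-1) mod 5) + 1 = 2; this is a WS (even) row.
Chart row 2 tiled across columns 1-15: k k k p k k k k p k k k k p k
WS: work from column 15 back to column 1 (reverse the tiled row), swapping k<->p (o and x unchanged).
Row 2 as worked: p k p p p p k p p p p k p p p
Counting 6 along the worked row gives p.

Result:
p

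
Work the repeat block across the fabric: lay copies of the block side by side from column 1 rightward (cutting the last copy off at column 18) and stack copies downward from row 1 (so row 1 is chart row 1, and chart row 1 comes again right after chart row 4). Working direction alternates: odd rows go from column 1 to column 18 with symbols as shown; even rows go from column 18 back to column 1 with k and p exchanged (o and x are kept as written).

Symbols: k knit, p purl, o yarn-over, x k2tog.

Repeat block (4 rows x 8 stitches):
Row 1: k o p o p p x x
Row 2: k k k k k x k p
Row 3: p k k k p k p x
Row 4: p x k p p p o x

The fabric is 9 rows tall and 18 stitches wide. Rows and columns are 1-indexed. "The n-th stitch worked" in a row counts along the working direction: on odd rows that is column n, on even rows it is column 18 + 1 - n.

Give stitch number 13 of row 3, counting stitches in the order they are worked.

Row 3 uses chart row ((3-1) mod 4)+1 = 3. Row 3 is odd, so RS.
Chart row 3 tiled across columns 1-18: p k k k p k p x p k k k p k p x p k
RS row: no reversal, no swap; stitch n worked = column n.
Stitch 13 in working order -> p

== STITCH ==
p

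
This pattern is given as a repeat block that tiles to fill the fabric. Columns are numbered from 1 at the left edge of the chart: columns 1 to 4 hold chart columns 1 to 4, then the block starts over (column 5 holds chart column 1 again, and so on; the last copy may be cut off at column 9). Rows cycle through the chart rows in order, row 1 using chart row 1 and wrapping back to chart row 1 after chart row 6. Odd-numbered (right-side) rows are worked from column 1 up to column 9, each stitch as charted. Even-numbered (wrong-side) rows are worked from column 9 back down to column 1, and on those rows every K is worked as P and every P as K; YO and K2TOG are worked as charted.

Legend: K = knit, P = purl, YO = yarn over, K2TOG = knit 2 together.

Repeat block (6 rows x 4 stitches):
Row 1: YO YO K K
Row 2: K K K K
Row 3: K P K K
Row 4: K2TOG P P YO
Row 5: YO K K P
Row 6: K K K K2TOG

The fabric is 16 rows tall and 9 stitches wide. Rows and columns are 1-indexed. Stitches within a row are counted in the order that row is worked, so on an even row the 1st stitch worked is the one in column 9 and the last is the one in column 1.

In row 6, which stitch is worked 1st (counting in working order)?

Row 6 uses chart row ((6-1) mod 6)+1 = 6. Row 6 is even, so WS.
Chart row 6 tiled across columns 1-9: K K K K2TOG K K K K2TOG K
Wrong side: read the tiled row from column 9 down to 1 and exchange K with P (leave YO, K2TOG).
Row 6 as worked: P K2TOG P P P K2TOG P P P
Stitch 1 in working order -> P

Stitch:
P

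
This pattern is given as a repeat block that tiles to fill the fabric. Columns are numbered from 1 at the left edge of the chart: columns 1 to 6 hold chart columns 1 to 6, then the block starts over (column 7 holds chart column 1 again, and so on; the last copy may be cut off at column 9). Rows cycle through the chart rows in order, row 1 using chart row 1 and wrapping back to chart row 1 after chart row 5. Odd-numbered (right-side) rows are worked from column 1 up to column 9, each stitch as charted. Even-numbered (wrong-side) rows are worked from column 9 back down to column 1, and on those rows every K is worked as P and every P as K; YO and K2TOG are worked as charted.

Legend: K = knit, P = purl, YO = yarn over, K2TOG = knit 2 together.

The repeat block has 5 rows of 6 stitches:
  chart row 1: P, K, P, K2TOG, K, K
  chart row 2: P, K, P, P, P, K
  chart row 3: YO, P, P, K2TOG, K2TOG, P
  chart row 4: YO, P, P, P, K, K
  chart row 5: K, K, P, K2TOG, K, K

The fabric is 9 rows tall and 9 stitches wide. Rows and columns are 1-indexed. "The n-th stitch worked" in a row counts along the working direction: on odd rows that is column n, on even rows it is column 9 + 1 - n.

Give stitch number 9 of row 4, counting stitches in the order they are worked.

For row 4: chart row = ((4-1) mod 5) + 1 = 4; this is a WS (even) row.
Chart row 4 tiled across columns 1-9: YO P P P K K YO P P
WS: work from column 9 back to column 1 (reverse the tiled row), swapping K<->P (YO and K2TOG unchanged).
Row 4 as worked: K K YO P P K K K YO
Stitch 9 in working order -> YO

Stitch:
YO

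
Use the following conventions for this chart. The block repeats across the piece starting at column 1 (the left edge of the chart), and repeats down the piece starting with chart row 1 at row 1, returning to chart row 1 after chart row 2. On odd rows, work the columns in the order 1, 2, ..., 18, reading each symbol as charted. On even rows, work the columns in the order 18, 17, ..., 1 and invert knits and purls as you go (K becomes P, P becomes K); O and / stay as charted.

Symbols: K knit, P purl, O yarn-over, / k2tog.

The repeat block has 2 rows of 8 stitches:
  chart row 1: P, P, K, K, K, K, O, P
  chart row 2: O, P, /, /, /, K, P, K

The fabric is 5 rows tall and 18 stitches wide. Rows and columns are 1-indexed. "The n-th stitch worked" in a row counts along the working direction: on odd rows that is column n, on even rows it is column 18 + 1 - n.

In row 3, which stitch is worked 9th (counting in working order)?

For row 3: chart row = ((3-1) mod 2) + 1 = 1; this is a RS (odd) row.
Chart row 1 tiled across columns 1-18: P P K K K K O P P P K K K K O P P P
RS row: no reversal, no swap; stitch n worked = column n.
Stitch 9 in working order -> P

== STITCH ==
P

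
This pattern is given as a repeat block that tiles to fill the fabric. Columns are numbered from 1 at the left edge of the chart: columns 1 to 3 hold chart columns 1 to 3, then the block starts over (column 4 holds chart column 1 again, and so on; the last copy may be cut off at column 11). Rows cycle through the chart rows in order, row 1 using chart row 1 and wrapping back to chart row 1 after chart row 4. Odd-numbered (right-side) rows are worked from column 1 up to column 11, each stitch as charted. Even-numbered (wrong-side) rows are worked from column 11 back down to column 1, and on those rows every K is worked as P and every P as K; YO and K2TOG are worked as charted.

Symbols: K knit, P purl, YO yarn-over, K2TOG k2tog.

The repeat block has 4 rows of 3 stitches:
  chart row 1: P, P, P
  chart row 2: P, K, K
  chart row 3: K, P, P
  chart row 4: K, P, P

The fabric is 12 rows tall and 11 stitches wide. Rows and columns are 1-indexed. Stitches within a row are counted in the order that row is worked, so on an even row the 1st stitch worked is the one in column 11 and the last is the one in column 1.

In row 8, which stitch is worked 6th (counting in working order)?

Stitch:
K

Derivation:
Row 8 uses chart row ((8-1) mod 4)+1 = 4. Row 8 is even, so WS.
Chart row 4 tiled across columns 1-11: K P P K P P K P P K P
Wrong side: read the tiled row from column 11 down to 1 and exchange K with P (leave YO, K2TOG).
Row 8 as worked: K P K K P K K P K K P
Stitch 6 in working order -> K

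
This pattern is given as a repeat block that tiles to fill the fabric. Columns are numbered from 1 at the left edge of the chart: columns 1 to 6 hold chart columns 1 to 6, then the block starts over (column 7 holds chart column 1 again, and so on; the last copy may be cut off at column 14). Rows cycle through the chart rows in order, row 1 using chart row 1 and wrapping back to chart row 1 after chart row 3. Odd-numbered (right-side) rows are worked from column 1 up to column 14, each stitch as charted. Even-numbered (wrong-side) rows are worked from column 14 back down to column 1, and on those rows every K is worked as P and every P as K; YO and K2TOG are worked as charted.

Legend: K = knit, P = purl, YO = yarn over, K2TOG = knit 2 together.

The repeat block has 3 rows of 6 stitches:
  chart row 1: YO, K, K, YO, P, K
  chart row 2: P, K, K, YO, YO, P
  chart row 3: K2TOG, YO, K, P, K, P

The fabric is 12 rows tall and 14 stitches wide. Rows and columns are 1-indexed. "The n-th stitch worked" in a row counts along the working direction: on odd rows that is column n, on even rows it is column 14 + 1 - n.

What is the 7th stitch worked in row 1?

For row 1: chart row = ((1-1) mod 3) + 1 = 1; this is a RS (odd) row.
Chart row 1 tiled across columns 1-14: YO K K YO P K YO K K YO P K YO K
RS: work column 1 to column 14, symbols as charted — the tiled row is the row as worked.
Stitch 7 in working order -> YO

== STITCH ==
YO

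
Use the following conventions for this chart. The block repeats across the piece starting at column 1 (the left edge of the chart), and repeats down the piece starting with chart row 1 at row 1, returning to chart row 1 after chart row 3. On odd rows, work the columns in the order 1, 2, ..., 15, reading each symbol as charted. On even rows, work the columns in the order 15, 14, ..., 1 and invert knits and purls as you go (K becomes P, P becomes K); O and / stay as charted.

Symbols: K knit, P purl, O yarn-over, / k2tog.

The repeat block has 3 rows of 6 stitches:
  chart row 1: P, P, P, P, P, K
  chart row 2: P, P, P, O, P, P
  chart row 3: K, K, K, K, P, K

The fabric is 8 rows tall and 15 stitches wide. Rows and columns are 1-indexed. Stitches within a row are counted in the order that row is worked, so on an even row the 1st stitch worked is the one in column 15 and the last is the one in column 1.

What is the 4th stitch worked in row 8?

Row 8: (8-1) mod 3 = 1, so use chart row 2. Even row -> WS.
Chart row 2 tiled across columns 1-15: P P P O P P P P P O P P P P P
WS row: flip the tiled sequence (start at column 15) and apply K<->P; O and / stay.
Row 8 as worked: K K K K K O K K K K K O K K K
Stitch 4 in working order -> K

Result:
K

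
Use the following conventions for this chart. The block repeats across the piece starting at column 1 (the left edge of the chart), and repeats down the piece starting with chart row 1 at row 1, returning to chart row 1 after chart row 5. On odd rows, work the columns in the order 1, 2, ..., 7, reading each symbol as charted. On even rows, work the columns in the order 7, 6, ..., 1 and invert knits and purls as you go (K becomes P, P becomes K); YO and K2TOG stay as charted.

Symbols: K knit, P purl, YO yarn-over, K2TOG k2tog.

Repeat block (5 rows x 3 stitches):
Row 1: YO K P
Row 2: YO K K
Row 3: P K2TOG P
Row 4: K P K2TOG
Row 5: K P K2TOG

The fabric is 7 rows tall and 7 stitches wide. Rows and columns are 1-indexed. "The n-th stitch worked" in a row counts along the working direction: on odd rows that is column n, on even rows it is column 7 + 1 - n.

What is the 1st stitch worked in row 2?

Row 2: (2-1) mod 5 = 1, so use chart row 2. Even row -> WS.
Chart row 2 tiled across columns 1-7: YO K K YO K K YO
WS row: flip the tiled sequence (start at column 7) and apply K<->P; YO and K2TOG stay.
Row 2 as worked: YO P P YO P P YO
Stitch 1 in working order -> YO

== STITCH ==
YO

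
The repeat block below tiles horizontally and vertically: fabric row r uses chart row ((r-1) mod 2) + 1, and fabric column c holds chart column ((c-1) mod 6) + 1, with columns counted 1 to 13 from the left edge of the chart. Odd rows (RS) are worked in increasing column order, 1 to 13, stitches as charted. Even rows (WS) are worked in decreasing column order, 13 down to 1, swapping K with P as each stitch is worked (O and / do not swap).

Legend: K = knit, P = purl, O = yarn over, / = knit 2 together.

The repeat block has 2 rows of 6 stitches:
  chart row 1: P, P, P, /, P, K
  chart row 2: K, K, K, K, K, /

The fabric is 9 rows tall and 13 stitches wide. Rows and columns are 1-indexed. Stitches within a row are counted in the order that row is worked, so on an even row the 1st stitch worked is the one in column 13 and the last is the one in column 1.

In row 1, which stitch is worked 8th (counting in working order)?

Row 1 uses chart row ((1-1) mod 2)+1 = 1. Row 1 is odd, so RS.
Chart row 1 tiled across columns 1-13: P P P / P K P P P / P K P
Right side: take the tiled row as-is (worked left to right from column 1).
Stitch 8 in working order -> P

Stitch:
P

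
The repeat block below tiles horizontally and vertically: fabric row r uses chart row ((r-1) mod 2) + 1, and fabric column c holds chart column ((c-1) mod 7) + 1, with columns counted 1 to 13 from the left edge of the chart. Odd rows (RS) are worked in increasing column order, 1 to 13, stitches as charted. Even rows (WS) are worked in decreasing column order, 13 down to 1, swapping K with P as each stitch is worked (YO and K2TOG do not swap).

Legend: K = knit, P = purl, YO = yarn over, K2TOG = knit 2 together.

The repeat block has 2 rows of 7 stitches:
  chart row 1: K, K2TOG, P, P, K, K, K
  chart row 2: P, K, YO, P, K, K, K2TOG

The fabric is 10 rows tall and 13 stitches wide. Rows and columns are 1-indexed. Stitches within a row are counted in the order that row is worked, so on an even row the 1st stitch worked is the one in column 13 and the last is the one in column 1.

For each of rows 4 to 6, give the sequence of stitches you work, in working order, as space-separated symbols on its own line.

Row 4: chart row 2, WS - tiled (columns 1-13): P K YO P K K K2TOG P K YO P K K; work from column 13 back to 1 with K<->P swapped.
Row 5: chart row 1, RS - tile across columns 1-13 and work as-is.
Row 6: chart row 2, WS - tiled (columns 1-13): P K YO P K K K2TOG P K YO P K K; work from column 13 back to 1 with K<->P swapped.

Rows as worked:
P P K YO P K K2TOG P P K YO P K
K K2TOG P P K K K K K2TOG P P K K
P P K YO P K K2TOG P P K YO P K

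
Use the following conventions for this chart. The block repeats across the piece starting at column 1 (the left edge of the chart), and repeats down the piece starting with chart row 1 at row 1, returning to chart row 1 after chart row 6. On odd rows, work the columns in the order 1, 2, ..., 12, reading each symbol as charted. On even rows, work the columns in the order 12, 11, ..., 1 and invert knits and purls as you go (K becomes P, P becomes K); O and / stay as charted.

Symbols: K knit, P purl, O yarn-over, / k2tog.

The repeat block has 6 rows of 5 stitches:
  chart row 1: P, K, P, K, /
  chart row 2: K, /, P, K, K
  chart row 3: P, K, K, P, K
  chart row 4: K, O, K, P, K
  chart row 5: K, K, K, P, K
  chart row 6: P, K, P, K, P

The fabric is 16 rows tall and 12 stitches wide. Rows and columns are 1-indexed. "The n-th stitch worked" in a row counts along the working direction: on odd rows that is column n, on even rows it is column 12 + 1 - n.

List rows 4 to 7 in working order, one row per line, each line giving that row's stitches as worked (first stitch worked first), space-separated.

Row 4: chart row 4, WS - tiled (columns 1-12): K O K P K K O K P K K O; work from column 12 back to 1 with K<->P swapped.
Row 5: chart row 5, RS - tile across columns 1-12 and work as-is.
Row 6: chart row 6, WS - tiled (columns 1-12): P K P K P P K P K P P K; work from column 12 back to 1 with K<->P swapped.
Row 7: chart row 1, RS - tile across columns 1-12 and work as-is.

Rows as worked:
O P P K P O P P K P O P
K K K P K K K K P K K K
P K K P K P K K P K P K
P K P K / P K P K / P K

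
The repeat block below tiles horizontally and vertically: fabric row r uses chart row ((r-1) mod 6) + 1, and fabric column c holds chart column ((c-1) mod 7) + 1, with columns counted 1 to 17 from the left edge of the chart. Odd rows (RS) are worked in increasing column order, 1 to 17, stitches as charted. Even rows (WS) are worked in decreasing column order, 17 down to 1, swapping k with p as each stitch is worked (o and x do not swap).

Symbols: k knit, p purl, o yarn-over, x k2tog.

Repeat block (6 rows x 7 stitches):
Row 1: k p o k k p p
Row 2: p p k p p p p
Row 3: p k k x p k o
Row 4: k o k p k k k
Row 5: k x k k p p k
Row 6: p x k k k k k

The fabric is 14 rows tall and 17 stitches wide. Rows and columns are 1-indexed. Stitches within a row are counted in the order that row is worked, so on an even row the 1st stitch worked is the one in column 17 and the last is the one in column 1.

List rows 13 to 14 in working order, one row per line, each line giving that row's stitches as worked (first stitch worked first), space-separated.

Rows as worked:
k p o k k p p k p o k k p p k p o
p k k k k k k p k k k k k k p k k

Derivation:
Row 13: chart row 1, RS - tile across columns 1-17 and work as-is.
Row 14: chart row 2, WS - tiled (columns 1-17): p p k p p p p p p k p p p p p p k; work from column 17 back to 1 with k<->p swapped.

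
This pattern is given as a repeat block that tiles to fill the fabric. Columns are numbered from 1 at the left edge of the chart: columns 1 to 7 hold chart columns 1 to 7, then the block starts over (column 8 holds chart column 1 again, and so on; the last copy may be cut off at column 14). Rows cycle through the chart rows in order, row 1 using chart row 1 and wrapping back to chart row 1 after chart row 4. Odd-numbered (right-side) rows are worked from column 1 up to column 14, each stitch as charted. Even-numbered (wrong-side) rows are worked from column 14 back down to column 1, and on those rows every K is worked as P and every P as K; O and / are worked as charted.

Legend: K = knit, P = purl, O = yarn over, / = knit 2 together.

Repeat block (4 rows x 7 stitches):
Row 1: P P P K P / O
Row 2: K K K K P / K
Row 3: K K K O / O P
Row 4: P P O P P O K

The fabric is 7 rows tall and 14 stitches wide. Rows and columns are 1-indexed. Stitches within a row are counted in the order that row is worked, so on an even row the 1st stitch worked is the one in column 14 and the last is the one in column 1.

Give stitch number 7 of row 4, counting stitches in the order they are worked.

Row 4: (4-1) mod 4 = 3, so use chart row 4. Even row -> WS.
Chart row 4 tiled across columns 1-14: P P O P P O K P P O P P O K
WS: work from column 14 back to column 1 (reverse the tiled row), swapping K<->P (O and / unchanged).
Row 4 as worked: P O K K O K K P O K K O K K
The 7th stitch worked is K.

== STITCH ==
K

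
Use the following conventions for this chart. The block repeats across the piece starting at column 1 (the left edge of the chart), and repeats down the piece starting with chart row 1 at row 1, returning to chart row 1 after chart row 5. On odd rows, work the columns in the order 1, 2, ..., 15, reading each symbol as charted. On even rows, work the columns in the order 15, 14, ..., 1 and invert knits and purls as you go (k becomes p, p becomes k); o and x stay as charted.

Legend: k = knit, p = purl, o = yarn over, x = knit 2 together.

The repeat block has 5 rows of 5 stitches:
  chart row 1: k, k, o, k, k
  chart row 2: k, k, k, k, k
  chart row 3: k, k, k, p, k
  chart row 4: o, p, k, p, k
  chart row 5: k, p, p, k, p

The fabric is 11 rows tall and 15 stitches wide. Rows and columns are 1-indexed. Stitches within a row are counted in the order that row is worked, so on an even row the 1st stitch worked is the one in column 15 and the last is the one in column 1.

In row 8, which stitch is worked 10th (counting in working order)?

Row 8: (8-1) mod 5 = 2, so use chart row 3. Even row -> WS.
Chart row 3 tiled across columns 1-15: k k k p k k k k p k k k k p k
WS: work from column 15 back to column 1 (reverse the tiled row), swapping k<->p (o and x unchanged).
Row 8 as worked: p k p p p p k p p p p k p p p
Stitch 10 in working order -> p

Stitch:
p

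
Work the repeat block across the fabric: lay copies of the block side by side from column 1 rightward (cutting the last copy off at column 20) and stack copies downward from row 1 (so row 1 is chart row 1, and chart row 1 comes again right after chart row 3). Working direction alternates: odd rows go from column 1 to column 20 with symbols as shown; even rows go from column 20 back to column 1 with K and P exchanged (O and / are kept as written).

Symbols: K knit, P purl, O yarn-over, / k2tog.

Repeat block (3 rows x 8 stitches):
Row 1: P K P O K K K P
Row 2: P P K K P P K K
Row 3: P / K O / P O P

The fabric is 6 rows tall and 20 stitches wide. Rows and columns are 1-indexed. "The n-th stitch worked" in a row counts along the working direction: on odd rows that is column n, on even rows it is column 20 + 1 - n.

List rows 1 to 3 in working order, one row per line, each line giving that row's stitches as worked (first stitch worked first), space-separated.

Row 1: chart row 1, RS - tile across columns 1-20 and work as-is.
Row 2: chart row 2, WS - tiled (columns 1-20): P P K K P P K K P P K K P P K K P P K K; work from column 20 back to 1 with K<->P swapped.
Row 3: chart row 3, RS - tile across columns 1-20 and work as-is.

Result:
P K P O K K K P P K P O K K K P P K P O
P P K K P P K K P P K K P P K K P P K K
P / K O / P O P P / K O / P O P P / K O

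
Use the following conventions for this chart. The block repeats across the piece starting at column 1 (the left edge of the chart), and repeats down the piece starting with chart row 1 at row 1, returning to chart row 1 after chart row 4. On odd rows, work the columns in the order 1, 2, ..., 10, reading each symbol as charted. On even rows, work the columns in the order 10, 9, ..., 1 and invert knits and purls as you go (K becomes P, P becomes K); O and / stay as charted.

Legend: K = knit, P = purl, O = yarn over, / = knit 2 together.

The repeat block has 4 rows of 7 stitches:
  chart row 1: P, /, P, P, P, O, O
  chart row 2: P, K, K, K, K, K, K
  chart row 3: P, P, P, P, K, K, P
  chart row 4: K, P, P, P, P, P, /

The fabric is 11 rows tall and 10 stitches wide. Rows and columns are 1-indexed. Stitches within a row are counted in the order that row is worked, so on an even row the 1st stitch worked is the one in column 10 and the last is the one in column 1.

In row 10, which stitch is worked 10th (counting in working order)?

Stitch:
K

Derivation:
For row 10: chart row = ((10-1) mod 4) + 1 = 2; this is a WS (even) row.
Chart row 2 tiled across columns 1-10: P K K K K K K P K K
WS: work from column 10 back to column 1 (reverse the tiled row), swapping K<->P (O and / unchanged).
Row 10 as worked: P P K P P P P P P K
The 10th stitch worked is K.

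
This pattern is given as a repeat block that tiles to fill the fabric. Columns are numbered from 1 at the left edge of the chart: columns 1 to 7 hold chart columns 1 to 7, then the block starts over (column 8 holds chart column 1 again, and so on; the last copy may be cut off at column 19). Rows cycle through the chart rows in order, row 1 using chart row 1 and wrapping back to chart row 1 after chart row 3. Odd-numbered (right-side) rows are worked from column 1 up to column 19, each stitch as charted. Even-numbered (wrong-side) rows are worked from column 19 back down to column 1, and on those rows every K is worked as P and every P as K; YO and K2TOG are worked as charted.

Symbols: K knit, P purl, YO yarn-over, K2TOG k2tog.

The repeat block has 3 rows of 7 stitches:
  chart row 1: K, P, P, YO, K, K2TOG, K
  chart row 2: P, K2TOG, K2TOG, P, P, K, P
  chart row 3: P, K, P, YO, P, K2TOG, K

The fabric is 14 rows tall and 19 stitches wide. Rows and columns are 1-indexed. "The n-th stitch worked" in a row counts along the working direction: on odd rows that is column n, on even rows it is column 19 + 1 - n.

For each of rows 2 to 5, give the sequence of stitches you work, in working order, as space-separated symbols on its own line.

== ROWS AS WORKED ==
K K K2TOG K2TOG K K P K K K2TOG K2TOG K K P K K K2TOG K2TOG K
P K P YO P K2TOG K P K P YO P K2TOG K P K P YO P
P YO K K P P K2TOG P YO K K P P K2TOG P YO K K P
P K2TOG K2TOG P P K P P K2TOG K2TOG P P K P P K2TOG K2TOG P P

Derivation:
Row 2: chart row 2, WS - tiled (columns 1-19): P K2TOG K2TOG P P K P P K2TOG K2TOG P P K P P K2TOG K2TOG P P; work from column 19 back to 1 with K<->P swapped.
Row 3: chart row 3, RS - tile across columns 1-19 and work as-is.
Row 4: chart row 1, WS - tiled (columns 1-19): K P P YO K K2TOG K K P P YO K K2TOG K K P P YO K; work from column 19 back to 1 with K<->P swapped.
Row 5: chart row 2, RS - tile across columns 1-19 and work as-is.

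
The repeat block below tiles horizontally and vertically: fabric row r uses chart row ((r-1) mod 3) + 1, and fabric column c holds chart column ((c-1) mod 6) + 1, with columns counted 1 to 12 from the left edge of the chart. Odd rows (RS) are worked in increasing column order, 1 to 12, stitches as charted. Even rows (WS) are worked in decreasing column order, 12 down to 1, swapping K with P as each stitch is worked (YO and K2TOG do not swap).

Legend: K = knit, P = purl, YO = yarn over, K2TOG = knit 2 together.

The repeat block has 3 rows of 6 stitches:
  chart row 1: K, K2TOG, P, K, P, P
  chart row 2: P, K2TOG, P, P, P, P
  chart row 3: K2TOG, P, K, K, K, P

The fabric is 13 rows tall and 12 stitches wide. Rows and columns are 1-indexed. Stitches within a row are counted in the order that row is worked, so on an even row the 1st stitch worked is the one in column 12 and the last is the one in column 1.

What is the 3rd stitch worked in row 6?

Row 6 uses chart row ((6-1) mod 3)+1 = 3. Row 6 is even, so WS.
Chart row 3 tiled across columns 1-12: K2TOG P K K K P K2TOG P K K K P
Wrong side: read the tiled row from column 12 down to 1 and exchange K with P (leave YO, K2TOG).
Row 6 as worked: K P P P K K2TOG K P P P K K2TOG
Counting 3 along the worked row gives P.

Stitch:
P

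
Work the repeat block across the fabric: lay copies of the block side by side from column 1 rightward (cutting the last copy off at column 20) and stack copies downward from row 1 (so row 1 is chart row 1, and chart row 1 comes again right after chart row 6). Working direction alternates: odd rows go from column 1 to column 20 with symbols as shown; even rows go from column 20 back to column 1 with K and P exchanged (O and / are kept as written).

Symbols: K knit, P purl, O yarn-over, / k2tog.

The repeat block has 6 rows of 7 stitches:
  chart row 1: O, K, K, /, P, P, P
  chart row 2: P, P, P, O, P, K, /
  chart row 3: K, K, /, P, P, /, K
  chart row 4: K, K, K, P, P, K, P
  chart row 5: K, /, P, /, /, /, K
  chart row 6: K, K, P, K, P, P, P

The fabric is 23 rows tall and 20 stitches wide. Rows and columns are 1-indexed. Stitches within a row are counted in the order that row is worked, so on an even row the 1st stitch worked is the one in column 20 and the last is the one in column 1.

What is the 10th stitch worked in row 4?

For row 4: chart row = ((4-1) mod 6) + 1 = 4; this is a WS (even) row.
Chart row 4 tiled across columns 1-20: K K K P P K P K K K P P K P K K K P P K
WS: work from column 20 back to column 1 (reverse the tiled row), swapping K<->P (O and / unchanged).
Row 4 as worked: P K K P P P K P K K P P P K P K K P P P
Stitch 10 in working order -> K

Result:
K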